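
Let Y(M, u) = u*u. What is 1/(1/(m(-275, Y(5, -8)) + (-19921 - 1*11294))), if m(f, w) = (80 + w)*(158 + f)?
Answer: -48063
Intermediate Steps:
Y(M, u) = u²
1/(1/(m(-275, Y(5, -8)) + (-19921 - 1*11294))) = 1/(1/((12640 + 80*(-275) + 158*(-8)² - 275*(-8)²) + (-19921 - 1*11294))) = 1/(1/((12640 - 22000 + 158*64 - 275*64) + (-19921 - 11294))) = 1/(1/((12640 - 22000 + 10112 - 17600) - 31215)) = 1/(1/(-16848 - 31215)) = 1/(1/(-48063)) = 1/(-1/48063) = -48063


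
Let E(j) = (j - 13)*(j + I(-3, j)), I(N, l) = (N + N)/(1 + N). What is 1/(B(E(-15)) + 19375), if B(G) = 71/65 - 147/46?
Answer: 2990/57924961 ≈ 5.1618e-5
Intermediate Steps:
I(N, l) = 2*N/(1 + N) (I(N, l) = (2*N)/(1 + N) = 2*N/(1 + N))
E(j) = (-13 + j)*(3 + j) (E(j) = (j - 13)*(j + 2*(-3)/(1 - 3)) = (-13 + j)*(j + 2*(-3)/(-2)) = (-13 + j)*(j + 2*(-3)*(-½)) = (-13 + j)*(j + 3) = (-13 + j)*(3 + j))
B(G) = -6289/2990 (B(G) = 71*(1/65) - 147*1/46 = 71/65 - 147/46 = -6289/2990)
1/(B(E(-15)) + 19375) = 1/(-6289/2990 + 19375) = 1/(57924961/2990) = 2990/57924961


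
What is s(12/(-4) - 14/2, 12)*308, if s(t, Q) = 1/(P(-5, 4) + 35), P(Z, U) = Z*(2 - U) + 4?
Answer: 44/7 ≈ 6.2857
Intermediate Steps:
P(Z, U) = 4 + Z*(2 - U)
s(t, Q) = 1/49 (s(t, Q) = 1/((4 + 2*(-5) - 1*4*(-5)) + 35) = 1/((4 - 10 + 20) + 35) = 1/(14 + 35) = 1/49)
s(12/(-4) - 14/2, 12)*308 = (1/49)*308 = 44/7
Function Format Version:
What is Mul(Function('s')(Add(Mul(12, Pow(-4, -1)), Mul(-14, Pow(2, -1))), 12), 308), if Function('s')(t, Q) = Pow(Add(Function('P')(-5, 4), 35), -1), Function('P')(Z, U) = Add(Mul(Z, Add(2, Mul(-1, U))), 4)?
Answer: Rational(44, 7) ≈ 6.2857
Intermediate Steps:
Function('P')(Z, U) = Add(4, Mul(Z, Add(2, Mul(-1, U))))
Function('s')(t, Q) = Rational(1, 49) (Function('s')(t, Q) = Pow(Add(Add(4, Mul(2, -5), Mul(-1, 4, -5)), 35), -1) = Pow(Add(Add(4, -10, 20), 35), -1) = Pow(Add(14, 35), -1) = Pow(49, -1) = Rational(1, 49))
Mul(Function('s')(Add(Mul(12, Pow(-4, -1)), Mul(-14, Pow(2, -1))), 12), 308) = Mul(Rational(1, 49), 308) = Rational(44, 7)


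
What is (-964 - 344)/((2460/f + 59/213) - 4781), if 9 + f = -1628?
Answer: 228037374/833735629 ≈ 0.27351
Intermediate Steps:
f = -1637 (f = -9 - 1628 = -1637)
(-964 - 344)/((2460/f + 59/213) - 4781) = (-964 - 344)/((2460/(-1637) + 59/213) - 4781) = -1308/((2460*(-1/1637) + 59*(1/213)) - 4781) = -1308/((-2460/1637 + 59/213) - 4781) = -1308/(-427397/348681 - 4781) = -1308/(-1667471258/348681) = -1308*(-348681/1667471258) = 228037374/833735629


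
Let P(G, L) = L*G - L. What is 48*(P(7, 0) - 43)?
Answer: -2064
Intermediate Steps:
P(G, L) = -L + G*L (P(G, L) = G*L - L = -L + G*L)
48*(P(7, 0) - 43) = 48*(0*(-1 + 7) - 43) = 48*(0*6 - 43) = 48*(0 - 43) = 48*(-43) = -2064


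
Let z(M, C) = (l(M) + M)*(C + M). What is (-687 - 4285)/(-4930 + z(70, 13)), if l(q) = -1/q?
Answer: -348040/61517 ≈ -5.6576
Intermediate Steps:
z(M, C) = (C + M)*(M - 1/M) (z(M, C) = (-1/M + M)*(C + M) = (M - 1/M)*(C + M) = (C + M)*(M - 1/M))
(-687 - 4285)/(-4930 + z(70, 13)) = (-687 - 4285)/(-4930 + (-1 + 70² + 13*70 - 1*13/70)) = -4972/(-4930 + (-1 + 4900 + 910 - 1*13*1/70)) = -4972/(-4930 + (-1 + 4900 + 910 - 13/70)) = -4972/(-4930 + 406617/70) = -4972/61517/70 = -4972*70/61517 = -348040/61517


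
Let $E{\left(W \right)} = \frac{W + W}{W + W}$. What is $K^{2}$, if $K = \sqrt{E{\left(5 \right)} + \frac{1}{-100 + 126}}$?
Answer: $\frac{27}{26} \approx 1.0385$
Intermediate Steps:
$E{\left(W \right)} = 1$ ($E{\left(W \right)} = \frac{2 W}{2 W} = 2 W \frac{1}{2 W} = 1$)
$K = \frac{3 \sqrt{78}}{26}$ ($K = \sqrt{1 + \frac{1}{-100 + 126}} = \sqrt{1 + \frac{1}{26}} = \sqrt{\frac{27}{26}} = \frac{3 \sqrt{78}}{26} \approx 1.019$)
$K^{2} = \left(\frac{3 \sqrt{78}}{26}\right)^{2} = \frac{27}{26}$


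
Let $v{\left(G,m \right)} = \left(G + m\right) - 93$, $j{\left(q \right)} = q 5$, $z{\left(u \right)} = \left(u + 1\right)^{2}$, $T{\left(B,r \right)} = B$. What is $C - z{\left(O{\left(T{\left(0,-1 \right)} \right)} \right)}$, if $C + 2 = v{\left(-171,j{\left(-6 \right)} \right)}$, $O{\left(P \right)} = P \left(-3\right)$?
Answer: $-297$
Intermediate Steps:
$O{\left(P \right)} = - 3 P$
$z{\left(u \right)} = \left(1 + u\right)^{2}$
$j{\left(q \right)} = 5 q$
$v{\left(G,m \right)} = -93 + G + m$
$C = -296$ ($C = -2 - 294 = -296$)
$C - z{\left(O{\left(T{\left(0,-1 \right)} \right)} \right)} = -296 - \left(1 - 0\right)^{2} = -296 - \left(1 + 0\right)^{2} = -296 - 1^{2} = -296 - 1 = -297$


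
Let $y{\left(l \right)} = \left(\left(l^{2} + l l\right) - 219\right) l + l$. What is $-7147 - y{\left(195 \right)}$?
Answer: $-14794387$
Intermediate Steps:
$y{\left(l \right)} = l + l \left(-219 + 2 l^{2}\right)$ ($y{\left(l \right)} = \left(\left(l^{2} + l^{2}\right) - 219\right) l + l = \left(2 l^{2} - 219\right) l + l = \left(-219 + 2 l^{2}\right) l + l = l \left(-219 + 2 l^{2}\right) + l = l + l \left(-219 + 2 l^{2}\right)$)
$-7147 - y{\left(195 \right)} = -7147 - 2 \cdot 195 \left(-109 + 195^{2}\right) = -7147 - 2 \cdot 195 \left(-109 + 38025\right) = -7147 - 2 \cdot 195 \cdot 37916 = -7147 - 14787240 = -14794387$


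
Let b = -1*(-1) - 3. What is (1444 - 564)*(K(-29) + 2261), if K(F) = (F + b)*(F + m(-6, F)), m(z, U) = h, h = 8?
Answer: 2562560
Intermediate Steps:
m(z, U) = 8
b = -2 (b = 1 - 3 = -2)
K(F) = (-2 + F)*(8 + F) (K(F) = (F - 2)*(F + 8) = (-2 + F)*(8 + F))
(1444 - 564)*(K(-29) + 2261) = (1444 - 564)*((-16 + (-29)**2 + 6*(-29)) + 2261) = 880*((-16 + 841 - 174) + 2261) = 880*(651 + 2261) = 880*2912 = 2562560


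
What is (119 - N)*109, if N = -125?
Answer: 26596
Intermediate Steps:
(119 - N)*109 = (119 - 1*(-125))*109 = (119 + 125)*109 = 244*109 = 26596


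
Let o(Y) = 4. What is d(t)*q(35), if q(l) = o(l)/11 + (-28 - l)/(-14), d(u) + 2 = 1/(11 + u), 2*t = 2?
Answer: -2461/264 ≈ -9.3220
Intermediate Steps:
t = 1 (t = (½)*2 = 1)
d(u) = -2 + 1/(11 + u)
q(l) = 26/11 + l/14 (q(l) = 4/11 + (-28 - l)/(-14) = 4*(1/11) + (-28 - l)*(-1/14) = 4/11 + (2 + l/14) = 26/11 + l/14)
d(t)*q(35) = ((-21 - 2*1)/(11 + 1))*(26/11 + (1/14)*35) = ((-21 - 2)/12)*(26/11 + 5/2) = ((1/12)*(-23))*(107/22) = -23/12*107/22 = -2461/264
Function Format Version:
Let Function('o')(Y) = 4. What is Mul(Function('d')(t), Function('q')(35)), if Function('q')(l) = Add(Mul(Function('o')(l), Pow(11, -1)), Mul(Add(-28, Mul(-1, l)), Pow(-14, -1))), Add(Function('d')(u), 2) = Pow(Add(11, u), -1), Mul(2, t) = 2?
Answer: Rational(-2461, 264) ≈ -9.3220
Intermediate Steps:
t = 1 (t = Mul(Rational(1, 2), 2) = 1)
Function('d')(u) = Add(-2, Pow(Add(11, u), -1))
Function('q')(l) = Add(Rational(26, 11), Mul(Rational(1, 14), l)) (Function('q')(l) = Add(Mul(4, Pow(11, -1)), Mul(Add(-28, Mul(-1, l)), Pow(-14, -1))) = Add(Mul(4, Rational(1, 11)), Mul(Add(-28, Mul(-1, l)), Rational(-1, 14))) = Add(Rational(4, 11), Add(2, Mul(Rational(1, 14), l))) = Add(Rational(26, 11), Mul(Rational(1, 14), l)))
Mul(Function('d')(t), Function('q')(35)) = Mul(Mul(Pow(Add(11, 1), -1), Add(-21, Mul(-2, 1))), Add(Rational(26, 11), Mul(Rational(1, 14), 35))) = Mul(Mul(Pow(12, -1), Add(-21, -2)), Add(Rational(26, 11), Rational(5, 2))) = Mul(Mul(Rational(1, 12), -23), Rational(107, 22)) = Mul(Rational(-23, 12), Rational(107, 22)) = Rational(-2461, 264)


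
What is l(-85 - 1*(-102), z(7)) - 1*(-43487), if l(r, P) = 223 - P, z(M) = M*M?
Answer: 43661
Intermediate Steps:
z(M) = M²
l(-85 - 1*(-102), z(7)) - 1*(-43487) = (223 - 1*7²) - 1*(-43487) = (223 - 1*49) + 43487 = (223 - 49) + 43487 = 174 + 43487 = 43661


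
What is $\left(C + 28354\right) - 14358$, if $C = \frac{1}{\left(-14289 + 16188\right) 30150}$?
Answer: $\frac{801338880601}{57254850} \approx 13996.0$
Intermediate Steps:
$C = \frac{1}{57254850}$ ($C = \frac{1}{1899} \cdot \frac{1}{30150} = \frac{1}{57254850} \approx 1.7466 \cdot 10^{-8}$)
$\left(C + 28354\right) - 14358 = \left(\frac{1}{57254850} + 28354\right) - 14358 = \frac{1623404016901}{57254850} - 14358 = \frac{801338880601}{57254850}$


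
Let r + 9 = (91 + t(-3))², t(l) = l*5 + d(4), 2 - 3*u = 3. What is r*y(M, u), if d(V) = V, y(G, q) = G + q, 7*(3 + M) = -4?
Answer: -74866/3 ≈ -24955.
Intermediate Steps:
M = -25/7 (M = -3 + (⅐)*(-4) = -3 - 4/7 = -25/7 ≈ -3.5714)
u = -⅓ (u = ⅔ - ⅓*3 = ⅔ - 1 = -⅓ ≈ -0.33333)
t(l) = 4 + 5*l (t(l) = l*5 + 4 = 5*l + 4 = 4 + 5*l)
r = 6391 (r = -9 + (91 + (4 + 5*(-3)))² = -9 + (91 + (4 - 15))² = -9 + (91 - 11)² = -9 + 80² = -9 + 6400 = 6391)
r*y(M, u) = 6391*(-25/7 - ⅓) = 6391*(-82/21) = -74866/3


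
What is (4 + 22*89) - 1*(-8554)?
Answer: 10516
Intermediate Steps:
(4 + 22*89) - 1*(-8554) = (4 + 1958) + 8554 = 1962 + 8554 = 10516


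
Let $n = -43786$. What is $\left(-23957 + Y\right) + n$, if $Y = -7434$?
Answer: $-75177$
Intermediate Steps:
$\left(-23957 + Y\right) + n = \left(-23957 - 7434\right) - 43786 = -31391 - 43786 = -75177$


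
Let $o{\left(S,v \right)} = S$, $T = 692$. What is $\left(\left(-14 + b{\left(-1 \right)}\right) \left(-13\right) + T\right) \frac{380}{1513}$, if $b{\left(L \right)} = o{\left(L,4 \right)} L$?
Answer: $\frac{327180}{1513} \approx 216.25$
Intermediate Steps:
$b{\left(L \right)} = L^{2}$ ($b{\left(L \right)} = L L = L^{2}$)
$\left(\left(-14 + b{\left(-1 \right)}\right) \left(-13\right) + T\right) \frac{380}{1513} = \left(\left(-14 + \left(-1\right)^{2}\right) \left(-13\right) + 692\right) \frac{380}{1513} = \left(\left(-14 + 1\right) \left(-13\right) + 692\right) 380 \cdot \frac{1}{1513} = \left(\left(-13\right) \left(-13\right) + 692\right) \frac{380}{1513} = \left(169 + 692\right) \frac{380}{1513} = 861 \cdot \frac{380}{1513} = \frac{327180}{1513}$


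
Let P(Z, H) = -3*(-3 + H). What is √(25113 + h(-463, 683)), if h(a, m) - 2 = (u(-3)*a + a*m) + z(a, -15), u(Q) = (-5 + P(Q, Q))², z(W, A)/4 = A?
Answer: I*√369421 ≈ 607.8*I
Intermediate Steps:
P(Z, H) = 9 - 3*H
z(W, A) = 4*A
u(Q) = (4 - 3*Q)² (u(Q) = (-5 + (9 - 3*Q))² = (4 - 3*Q)²)
h(a, m) = -58 + 169*a + a*m (h(a, m) = 2 + (((-4 + 3*(-3))²*a + a*m) + 4*(-15)) = 2 + (((-4 - 9)²*a + a*m) - 60) = 2 + (((-13)²*a + a*m) - 60) = 2 + ((169*a + a*m) - 60) = 2 + (-60 + 169*a + a*m) = -58 + 169*a + a*m)
√(25113 + h(-463, 683)) = √(25113 + (-58 + 169*(-463) - 463*683)) = √(25113 + (-58 - 78247 - 316229)) = √(25113 - 394534) = √(-369421) = I*√369421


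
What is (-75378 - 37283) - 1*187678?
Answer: -300339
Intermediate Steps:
(-75378 - 37283) - 1*187678 = -112661 - 187678 = -300339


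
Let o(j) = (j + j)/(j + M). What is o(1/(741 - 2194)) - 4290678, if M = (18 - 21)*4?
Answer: -74816552284/17437 ≈ -4.2907e+6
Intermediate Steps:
M = -12 (M = -3*4 = -12)
o(j) = 2*j/(-12 + j) (o(j) = (j + j)/(j - 12) = (2*j)/(-12 + j) = 2*j/(-12 + j))
o(1/(741 - 2194)) - 4290678 = 2/((741 - 2194)*(-12 + 1/(741 - 2194))) - 4290678 = 2/(-1453*(-12 + 1/(-1453))) - 4290678 = 2*(-1/1453)/(-12 - 1/1453) - 4290678 = 2*(-1/1453)/(-17437/1453) - 4290678 = 2*(-1/1453)*(-1453/17437) - 4290678 = 2/17437 - 4290678 = -74816552284/17437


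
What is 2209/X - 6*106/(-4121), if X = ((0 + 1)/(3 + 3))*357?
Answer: 18282262/490399 ≈ 37.280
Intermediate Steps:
X = 119/2 (X = (1/6)*357 = 119/2 ≈ 59.500)
2209/X - 6*106/(-4121) = 2209/(119/2) - 6*106/(-4121) = 2209*(2/119) - 636*(-1/4121) = 4418/119 + 636/4121 = 18282262/490399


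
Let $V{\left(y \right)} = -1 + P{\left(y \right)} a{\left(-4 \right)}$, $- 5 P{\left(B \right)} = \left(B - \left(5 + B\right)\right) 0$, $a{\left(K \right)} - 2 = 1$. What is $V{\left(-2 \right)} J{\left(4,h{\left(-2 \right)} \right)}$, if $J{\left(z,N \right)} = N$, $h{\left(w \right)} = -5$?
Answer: $5$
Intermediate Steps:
$a{\left(K \right)} = 3$ ($a{\left(K \right)} = 2 + 1 = 3$)
$P{\left(B \right)} = 0$ ($P{\left(B \right)} = - \frac{\left(B - \left(5 + B\right)\right) 0}{5} = - \frac{\left(-5\right) 0}{5} = \left(- \frac{1}{5}\right) 0 = 0$)
$V{\left(y \right)} = -1$ ($V{\left(y \right)} = -1 + 0 \cdot 3 = -1 + 0 = -1$)
$V{\left(-2 \right)} J{\left(4,h{\left(-2 \right)} \right)} = \left(-1\right) \left(-5\right) = 5$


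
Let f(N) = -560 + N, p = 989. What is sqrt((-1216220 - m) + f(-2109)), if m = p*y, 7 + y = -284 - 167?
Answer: 3*I*sqrt(85103) ≈ 875.17*I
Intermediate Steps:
y = -458 (y = -7 + (-284 - 167) = -7 - 451 = -458)
m = -452962 (m = 989*(-458) = -452962)
sqrt((-1216220 - m) + f(-2109)) = sqrt((-1216220 - 1*(-452962)) + (-560 - 2109)) = sqrt((-1216220 + 452962) - 2669) = sqrt(-763258 - 2669) = sqrt(-765927) = 3*I*sqrt(85103)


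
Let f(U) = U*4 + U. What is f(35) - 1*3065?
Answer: -2890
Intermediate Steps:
f(U) = 5*U (f(U) = 4*U + U = 5*U)
f(35) - 1*3065 = 5*35 - 1*3065 = 175 - 3065 = -2890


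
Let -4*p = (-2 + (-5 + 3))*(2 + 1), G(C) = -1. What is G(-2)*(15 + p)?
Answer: -18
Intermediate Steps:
p = 3 (p = -(-2 + (-5 + 3))*(2 + 1)/4 = -(-2 - 2)*3/4 = -(-1)*3 = -¼*(-12) = 3)
G(-2)*(15 + p) = -(15 + 3) = -1*18 = -18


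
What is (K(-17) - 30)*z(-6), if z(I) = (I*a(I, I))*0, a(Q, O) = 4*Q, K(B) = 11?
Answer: 0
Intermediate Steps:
z(I) = 0 (z(I) = (I*(4*I))*0 = (4*I²)*0 = 0)
(K(-17) - 30)*z(-6) = (11 - 30)*0 = -19*0 = 0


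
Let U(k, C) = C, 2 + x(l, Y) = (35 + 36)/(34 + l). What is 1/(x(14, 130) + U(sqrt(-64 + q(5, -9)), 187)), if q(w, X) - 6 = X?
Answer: 48/8951 ≈ 0.0053625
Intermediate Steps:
q(w, X) = 6 + X
x(l, Y) = -2 + 71/(34 + l) (x(l, Y) = -2 + (35 + 36)/(34 + l) = -2 + 71/(34 + l))
1/(x(14, 130) + U(sqrt(-64 + q(5, -9)), 187)) = 1/((3 - 2*14)/(34 + 14) + 187) = 1/((3 - 28)/48 + 187) = 1/((1/48)*(-25) + 187) = 1/(-25/48 + 187) = 1/(8951/48) = 48/8951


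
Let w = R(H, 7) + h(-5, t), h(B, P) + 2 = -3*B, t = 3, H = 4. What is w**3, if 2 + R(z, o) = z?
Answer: 3375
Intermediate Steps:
h(B, P) = -2 - 3*B
R(z, o) = -2 + z
w = 15 (w = (-2 + 4) + (-2 - 3*(-5)) = 2 + (-2 + 15) = 2 + 13 = 15)
w**3 = 15**3 = 3375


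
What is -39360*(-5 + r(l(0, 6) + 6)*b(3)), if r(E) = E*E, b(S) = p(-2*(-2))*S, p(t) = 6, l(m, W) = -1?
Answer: -17515200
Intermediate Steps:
b(S) = 6*S
r(E) = E²
-39360*(-5 + r(l(0, 6) + 6)*b(3)) = -39360*(-5 + (-1 + 6)²*(6*3)) = -39360*(-5 + 5²*18) = -39360*(-5 + 25*18) = -39360*(-5 + 450) = -39360*445 = -17515200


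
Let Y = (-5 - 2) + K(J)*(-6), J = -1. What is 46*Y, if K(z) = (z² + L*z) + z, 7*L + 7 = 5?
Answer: -2806/7 ≈ -400.86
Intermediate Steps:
L = -2/7 (L = -1 + (⅐)*5 = -1 + 5/7 = -2/7 ≈ -0.28571)
K(z) = z² + 5*z/7 (K(z) = (z² - 2*z/7) + z = z² + 5*z/7)
Y = -61/7 (Y = (-5 - 2) + ((⅐)*(-1)*(5 + 7*(-1)))*(-6) = -7 + ((⅐)*(-1)*(5 - 7))*(-6) = -7 + ((⅐)*(-1)*(-2))*(-6) = -7 + (2/7)*(-6) = -7 - 12/7 = -61/7 ≈ -8.7143)
46*Y = 46*(-61/7) = -2806/7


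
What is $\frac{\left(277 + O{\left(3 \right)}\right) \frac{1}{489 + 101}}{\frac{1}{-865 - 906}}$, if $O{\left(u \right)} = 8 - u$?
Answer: $- \frac{249711}{295} \approx -846.48$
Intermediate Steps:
$\frac{\left(277 + O{\left(3 \right)}\right) \frac{1}{489 + 101}}{\frac{1}{-865 - 906}} = \frac{\left(277 + \left(8 - 3\right)\right) \frac{1}{489 + 101}}{\frac{1}{-865 - 906}} = \frac{\left(277 + \left(8 - 3\right)\right) \frac{1}{590}}{\frac{1}{-1771}} = \frac{\left(277 + 5\right) \frac{1}{590}}{- \frac{1}{1771}} = 282 \cdot \frac{1}{590} \left(-1771\right) = \frac{141}{295} \left(-1771\right) = - \frac{249711}{295}$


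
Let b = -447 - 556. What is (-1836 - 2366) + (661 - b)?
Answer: -2538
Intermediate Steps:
b = -1003
(-1836 - 2366) + (661 - b) = (-1836 - 2366) + (661 - 1*(-1003)) = -4202 + (661 + 1003) = -4202 + 1664 = -2538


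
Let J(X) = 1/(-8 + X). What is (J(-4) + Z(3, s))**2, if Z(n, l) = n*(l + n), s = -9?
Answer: 47089/144 ≈ 327.01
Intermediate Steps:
(J(-4) + Z(3, s))**2 = (1/(-8 - 4) + 3*(-9 + 3))**2 = (1/(-12) + 3*(-6))**2 = (-1/12 - 18)**2 = (-217/12)**2 = 47089/144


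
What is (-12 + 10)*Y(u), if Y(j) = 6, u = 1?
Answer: -12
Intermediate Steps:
(-12 + 10)*Y(u) = (-12 + 10)*6 = -2*6 = -12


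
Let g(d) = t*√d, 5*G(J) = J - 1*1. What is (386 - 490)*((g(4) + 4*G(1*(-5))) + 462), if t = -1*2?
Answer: -235664/5 ≈ -47133.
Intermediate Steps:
t = -2
G(J) = -⅕ + J/5 (G(J) = (J - 1*1)/5 = (J - 1)/5 = (-1 + J)/5 = -⅕ + J/5)
g(d) = -2*√d
(386 - 490)*((g(4) + 4*G(1*(-5))) + 462) = (386 - 490)*((-2*√4 + 4*(-⅕ + (1*(-5))/5)) + 462) = -104*((-2*2 + 4*(-⅕ + (⅕)*(-5))) + 462) = -104*((-4 + 4*(-⅕ - 1)) + 462) = -104*((-4 + 4*(-6/5)) + 462) = -104*((-4 - 24/5) + 462) = -104*(-44/5 + 462) = -104*2266/5 = -235664/5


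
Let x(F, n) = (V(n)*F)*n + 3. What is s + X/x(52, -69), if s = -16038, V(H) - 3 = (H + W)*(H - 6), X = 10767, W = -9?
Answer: -112269002695/7000187 ≈ -16038.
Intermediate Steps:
V(H) = 3 + (-9 + H)*(-6 + H) (V(H) = 3 + (H - 9)*(H - 6) = 3 + (-9 + H)*(-6 + H))
x(F, n) = 3 + F*n*(57 + n² - 15*n) (x(F, n) = ((57 + n² - 15*n)*F)*n + 3 = (F*(57 + n² - 15*n))*n + 3 = F*n*(57 + n² - 15*n) + 3 = 3 + F*n*(57 + n² - 15*n))
s + X/x(52, -69) = -16038 + 10767/(3 + 52*(-69)*(57 + (-69)² - 15*(-69))) = -16038 + 10767/(3 + 52*(-69)*(57 + 4761 + 1035)) = -16038 + 10767/(3 + 52*(-69)*5853) = -16038 + 10767/(3 - 21000564) = -16038 + 10767/(-21000561) = -16038 + 10767*(-1/21000561) = -16038 - 3589/7000187 = -112269002695/7000187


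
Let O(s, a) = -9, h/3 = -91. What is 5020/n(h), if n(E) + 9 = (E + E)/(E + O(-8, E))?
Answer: -58985/83 ≈ -710.66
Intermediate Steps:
h = -273 (h = 3*(-91) = -273)
n(E) = -9 + 2*E/(-9 + E) (n(E) = -9 + (E + E)/(E - 9) = -9 + (2*E)/(-9 + E) = -9 + 2*E/(-9 + E))
5020/n(h) = 5020/(((81 - 7*(-273))/(-9 - 273))) = 5020/(((81 + 1911)/(-282))) = 5020/((-1/282*1992)) = 5020/(-332/47) = 5020*(-47/332) = -58985/83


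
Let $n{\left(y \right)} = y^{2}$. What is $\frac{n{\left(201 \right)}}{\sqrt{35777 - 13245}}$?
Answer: $\frac{40401 \sqrt{5633}}{11266} \approx 269.15$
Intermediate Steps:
$\frac{n{\left(201 \right)}}{\sqrt{35777 - 13245}} = \frac{201^{2}}{\sqrt{35777 - 13245}} = \frac{40401}{\sqrt{22532}} = \frac{40401}{2 \sqrt{5633}} = 40401 \frac{\sqrt{5633}}{11266} = \frac{40401 \sqrt{5633}}{11266}$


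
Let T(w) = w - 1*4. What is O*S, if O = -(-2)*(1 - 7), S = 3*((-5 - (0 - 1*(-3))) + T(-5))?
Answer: 612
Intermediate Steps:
T(w) = -4 + w (T(w) = w - 4 = -4 + w)
S = -51 (S = 3*((-5 - (0 - 1*(-3))) + (-4 - 5)) = 3*((-5 - (0 + 3)) - 9) = 3*((-5 - 1*3) - 9) = 3*((-5 - 3) - 9) = 3*(-8 - 9) = 3*(-17) = -51)
O = -12 (O = -(-2)*(-6) = -1*12 = -12)
O*S = -12*(-51) = 612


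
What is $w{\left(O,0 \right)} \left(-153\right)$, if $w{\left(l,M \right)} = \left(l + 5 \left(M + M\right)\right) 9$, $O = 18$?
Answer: $-24786$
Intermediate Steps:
$w{\left(l,M \right)} = 9 l + 90 M$ ($w{\left(l,M \right)} = \left(l + 5 \cdot 2 M\right) 9 = \left(l + 10 M\right) 9 = 9 l + 90 M$)
$w{\left(O,0 \right)} \left(-153\right) = \left(9 \cdot 18 + 90 \cdot 0\right) \left(-153\right) = \left(162 + 0\right) \left(-153\right) = 162 \left(-153\right) = -24786$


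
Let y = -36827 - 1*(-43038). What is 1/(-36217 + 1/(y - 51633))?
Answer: -45422/1645048575 ≈ -2.7611e-5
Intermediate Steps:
y = 6211 (y = -36827 + 43038 = 6211)
1/(-36217 + 1/(y - 51633)) = 1/(-36217 + 1/(6211 - 51633)) = 1/(-36217 + 1/(-45422)) = 1/(-36217 - 1/45422) = 1/(-1645048575/45422) = -45422/1645048575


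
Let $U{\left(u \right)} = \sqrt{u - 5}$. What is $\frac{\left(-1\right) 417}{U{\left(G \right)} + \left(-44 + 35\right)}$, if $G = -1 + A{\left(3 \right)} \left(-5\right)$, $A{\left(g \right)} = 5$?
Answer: $\frac{3753}{112} + \frac{417 i \sqrt{31}}{112} \approx 33.509 + 20.73 i$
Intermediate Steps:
$G = -26$ ($G = -1 + 5 \left(-5\right) = -1 - 25 = -26$)
$U{\left(u \right)} = \sqrt{-5 + u}$
$\frac{\left(-1\right) 417}{U{\left(G \right)} + \left(-44 + 35\right)} = \frac{\left(-1\right) 417}{\sqrt{-5 - 26} + \left(-44 + 35\right)} = - \frac{417}{\sqrt{-31} - 9} = - \frac{417}{i \sqrt{31} - 9} = - \frac{417}{-9 + i \sqrt{31}}$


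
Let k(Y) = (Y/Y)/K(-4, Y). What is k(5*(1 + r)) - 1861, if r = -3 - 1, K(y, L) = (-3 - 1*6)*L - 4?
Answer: -243790/131 ≈ -1861.0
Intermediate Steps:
K(y, L) = -4 - 9*L (K(y, L) = (-3 - 6)*L - 4 = -9*L - 4 = -4 - 9*L)
r = -4
k(Y) = 1/(-4 - 9*Y) (k(Y) = (Y/Y)/(-4 - 9*Y) = 1/(-4 - 9*Y))
k(5*(1 + r)) - 1861 = -1/(4 + 9*(5*(1 - 4))) - 1861 = -1/(4 + 9*(5*(-3))) - 1861 = -1/(4 + 9*(-15)) - 1861 = -1/(4 - 135) - 1861 = -1/(-131) - 1861 = -1*(-1/131) - 1861 = 1/131 - 1861 = -243790/131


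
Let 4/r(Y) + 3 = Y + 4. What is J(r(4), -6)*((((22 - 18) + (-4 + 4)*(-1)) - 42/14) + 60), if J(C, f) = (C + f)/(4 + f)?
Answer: 793/5 ≈ 158.60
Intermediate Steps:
r(Y) = 4/(1 + Y) (r(Y) = 4/(-3 + (Y + 4)) = 4/(-3 + (4 + Y)) = 4/(1 + Y))
J(C, f) = (C + f)/(4 + f)
J(r(4), -6)*((((22 - 18) + (-4 + 4)*(-1)) - 42/14) + 60) = ((4/(1 + 4) - 6)/(4 - 6))*((((22 - 18) + (-4 + 4)*(-1)) - 42/14) + 60) = ((4/5 - 6)/(-2))*(((4 + 0*(-1)) - 42*1/14) + 60) = (-(4*(1/5) - 6)/2)*(((4 + 0) - 3) + 60) = (-(4/5 - 6)/2)*((4 - 3) + 60) = (-1/2*(-26/5))*(1 + 60) = (13/5)*61 = 793/5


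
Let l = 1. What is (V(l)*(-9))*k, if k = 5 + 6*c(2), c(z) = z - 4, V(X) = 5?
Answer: 315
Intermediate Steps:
c(z) = -4 + z
k = -7 (k = 5 + 6*(-4 + 2) = 5 + 6*(-2) = 5 - 12 = -7)
(V(l)*(-9))*k = (5*(-9))*(-7) = -45*(-7) = 315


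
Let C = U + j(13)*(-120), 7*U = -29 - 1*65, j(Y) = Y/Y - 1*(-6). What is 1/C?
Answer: -7/5974 ≈ -0.0011717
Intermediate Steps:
j(Y) = 7 (j(Y) = 1 + 6 = 7)
U = -94/7 (U = (-29 - 1*65)/7 = (-29 - 65)/7 = (1/7)*(-94) = -94/7 ≈ -13.429)
C = -5974/7 (C = -94/7 + 7*(-120) = -94/7 - 840 = -5974/7 ≈ -853.43)
1/C = 1/(-5974/7) = -7/5974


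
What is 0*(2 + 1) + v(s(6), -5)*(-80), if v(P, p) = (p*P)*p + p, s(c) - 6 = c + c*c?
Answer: -95600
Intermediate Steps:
s(c) = 6 + c + c² (s(c) = 6 + (c + c*c) = 6 + (c + c²) = 6 + c + c²)
v(P, p) = p + P*p² (v(P, p) = (P*p)*p + p = P*p² + p = p + P*p²)
0*(2 + 1) + v(s(6), -5)*(-80) = 0*(2 + 1) - 5*(1 + (6 + 6 + 6²)*(-5))*(-80) = 0*3 - 5*(1 + (6 + 6 + 36)*(-5))*(-80) = 0 - 5*(1 + 48*(-5))*(-80) = 0 - 5*(1 - 240)*(-80) = 0 - 5*(-239)*(-80) = 0 + 1195*(-80) = 0 - 95600 = -95600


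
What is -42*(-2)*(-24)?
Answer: -2016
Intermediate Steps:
-42*(-2)*(-24) = 84*(-24) = -2016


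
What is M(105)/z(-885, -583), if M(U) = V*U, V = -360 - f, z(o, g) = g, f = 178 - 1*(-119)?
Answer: 68985/583 ≈ 118.33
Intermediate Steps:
f = 297 (f = 178 + 119 = 297)
V = -657 (V = -360 - 1*297 = -360 - 297 = -657)
M(U) = -657*U
M(105)/z(-885, -583) = -657*105/(-583) = -68985*(-1/583) = 68985/583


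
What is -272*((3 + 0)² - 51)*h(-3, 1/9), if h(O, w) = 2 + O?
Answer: -11424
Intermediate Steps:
-272*((3 + 0)² - 51)*h(-3, 1/9) = -272*((3 + 0)² - 51)*(2 - 3) = -272*(3² - 51)*(-1) = -272*(9 - 51)*(-1) = -(-11424)*(-1) = -272*42 = -11424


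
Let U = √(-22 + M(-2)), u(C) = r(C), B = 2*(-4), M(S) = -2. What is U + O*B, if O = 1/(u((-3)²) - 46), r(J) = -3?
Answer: 8/49 + 2*I*√6 ≈ 0.16327 + 4.899*I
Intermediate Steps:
B = -8
u(C) = -3
O = -1/49 (O = 1/(-3 - 46) = 1/(-49) = -1/49 ≈ -0.020408)
U = 2*I*√6 (U = √(-22 - 2) = √(-24) = 2*I*√6 ≈ 4.899*I)
U + O*B = 2*I*√6 - 1/49*(-8) = 2*I*√6 + 8/49 = 8/49 + 2*I*√6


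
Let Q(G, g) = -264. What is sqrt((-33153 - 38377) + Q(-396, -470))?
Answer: I*sqrt(71794) ≈ 267.94*I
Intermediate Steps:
sqrt((-33153 - 38377) + Q(-396, -470)) = sqrt((-33153 - 38377) - 264) = sqrt(-71530 - 264) = sqrt(-71794) = I*sqrt(71794)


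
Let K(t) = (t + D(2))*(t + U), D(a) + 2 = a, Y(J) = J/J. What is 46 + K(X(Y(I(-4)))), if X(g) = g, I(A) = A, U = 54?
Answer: 101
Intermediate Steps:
Y(J) = 1
D(a) = -2 + a
K(t) = t*(54 + t) (K(t) = (t + (-2 + 2))*(t + 54) = (t + 0)*(54 + t) = t*(54 + t))
46 + K(X(Y(I(-4)))) = 46 + 1*(54 + 1) = 46 + 1*55 = 46 + 55 = 101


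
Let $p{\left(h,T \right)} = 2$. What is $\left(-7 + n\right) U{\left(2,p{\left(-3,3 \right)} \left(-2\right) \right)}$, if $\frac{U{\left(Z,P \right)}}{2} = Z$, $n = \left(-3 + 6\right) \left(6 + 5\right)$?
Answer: $104$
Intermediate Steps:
$n = 33$ ($n = 3 \cdot 11 = 33$)
$U{\left(Z,P \right)} = 2 Z$
$\left(-7 + n\right) U{\left(2,p{\left(-3,3 \right)} \left(-2\right) \right)} = \left(-7 + 33\right) 2 \cdot 2 = 26 \cdot 4 = 104$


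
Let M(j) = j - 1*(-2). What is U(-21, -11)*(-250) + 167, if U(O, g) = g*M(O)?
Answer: -52083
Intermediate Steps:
M(j) = 2 + j (M(j) = j + 2 = 2 + j)
U(O, g) = g*(2 + O)
U(-21, -11)*(-250) + 167 = -11*(2 - 21)*(-250) + 167 = -11*(-19)*(-250) + 167 = 209*(-250) + 167 = -52250 + 167 = -52083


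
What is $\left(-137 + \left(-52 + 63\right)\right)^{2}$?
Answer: $15876$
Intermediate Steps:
$\left(-137 + \left(-52 + 63\right)\right)^{2} = \left(-137 + 11\right)^{2} = \left(-126\right)^{2} = 15876$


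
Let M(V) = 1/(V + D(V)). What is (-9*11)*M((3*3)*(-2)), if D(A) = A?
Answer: 11/4 ≈ 2.7500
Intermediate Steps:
M(V) = 1/(2*V) (M(V) = 1/(V + V) = 1/(2*V))
(-9*11)*M((3*3)*(-2)) = (-9*11)*(1/(2*(((3*3)*(-2))))) = -99/(2*(9*(-2))) = -99/(2*(-18)) = -99*(-1)/(2*18) = -99*(-1/36) = 11/4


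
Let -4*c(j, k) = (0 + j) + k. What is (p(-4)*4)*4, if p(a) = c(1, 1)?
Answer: -8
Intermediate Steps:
c(j, k) = -j/4 - k/4 (c(j, k) = -((0 + j) + k)/4 = -(j + k)/4 = -j/4 - k/4)
p(a) = -½ (p(a) = -¼*1 - ¼*1 = -¼ - ¼ = -½)
(p(-4)*4)*4 = -½*4*4 = -2*4 = -8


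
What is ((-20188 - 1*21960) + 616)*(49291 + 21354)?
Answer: -2934028140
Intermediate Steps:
((-20188 - 1*21960) + 616)*(49291 + 21354) = ((-20188 - 21960) + 616)*70645 = (-42148 + 616)*70645 = -41532*70645 = -2934028140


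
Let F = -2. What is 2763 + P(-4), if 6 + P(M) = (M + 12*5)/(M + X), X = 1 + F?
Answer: 13729/5 ≈ 2745.8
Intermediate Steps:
X = -1 (X = 1 - 2 = -1)
P(M) = -6 + (60 + M)/(-1 + M) (P(M) = -6 + (M + 12*5)/(M - 1) = -6 + (M + 60)/(-1 + M) = -6 + (60 + M)/(-1 + M))
2763 + P(-4) = 2763 + (66 - 5*(-4))/(-1 - 4) = 2763 + (66 + 20)/(-5) = 2763 - ⅕*86 = 2763 - 86/5 = 13729/5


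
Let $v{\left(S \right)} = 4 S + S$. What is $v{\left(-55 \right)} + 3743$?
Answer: $3468$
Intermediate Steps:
$v{\left(S \right)} = 5 S$
$v{\left(-55 \right)} + 3743 = 5 \left(-55\right) + 3743 = -275 + 3743 = 3468$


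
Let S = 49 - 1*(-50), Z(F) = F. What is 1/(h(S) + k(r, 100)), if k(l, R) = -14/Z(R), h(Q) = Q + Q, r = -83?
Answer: 50/9893 ≈ 0.0050541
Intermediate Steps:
S = 99 (S = 49 + 50 = 99)
h(Q) = 2*Q
k(l, R) = -14/R
1/(h(S) + k(r, 100)) = 1/(2*99 - 14/100) = 1/(198 - 14*1/100) = 1/(198 - 7/50) = 1/(9893/50) = 50/9893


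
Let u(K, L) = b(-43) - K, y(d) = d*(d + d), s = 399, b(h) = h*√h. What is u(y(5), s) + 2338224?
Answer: 2338174 - 43*I*√43 ≈ 2.3382e+6 - 281.97*I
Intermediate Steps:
b(h) = h^(3/2)
y(d) = 2*d² (y(d) = d*(2*d) = 2*d²)
u(K, L) = -K - 43*I*√43 (u(K, L) = (-43)^(3/2) - K = -43*I*√43 - K = -K - 43*I*√43)
u(y(5), s) + 2338224 = (-2*5² - 43*I*√43) + 2338224 = (-2*25 - 43*I*√43) + 2338224 = (-1*50 - 43*I*√43) + 2338224 = (-50 - 43*I*√43) + 2338224 = 2338174 - 43*I*√43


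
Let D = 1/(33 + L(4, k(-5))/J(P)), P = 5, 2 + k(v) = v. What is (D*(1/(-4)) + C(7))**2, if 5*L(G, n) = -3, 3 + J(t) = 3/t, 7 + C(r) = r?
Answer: 1/17689 ≈ 5.6532e-5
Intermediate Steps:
k(v) = -2 + v
C(r) = -7 + r
J(t) = -3 + 3/t
L(G, n) = -3/5 (L(G, n) = (1/5)*(-3) = -3/5)
D = 4/133 (D = 1/(33 - 3/(5*(-3 + 3/5))) = 1/(33 - 3/(5*(-12/5))) = 1/(33 - 3/5*(-5/12)) = 1/(33 + 1/4) = 1/(133/4) = 4/133 ≈ 0.030075)
(D*(1/(-4)) + C(7))**2 = (4*(1/(-4))/133 + (-7 + 7))**2 = (4*(1*(-1/4))/133 + 0)**2 = ((4/133)*(-1/4) + 0)**2 = (-1/133 + 0)**2 = (-1/133)**2 = 1/17689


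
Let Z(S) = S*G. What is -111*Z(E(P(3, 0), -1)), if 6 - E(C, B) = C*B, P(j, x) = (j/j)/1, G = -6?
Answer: 4662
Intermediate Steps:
P(j, x) = 1 (P(j, x) = 1*1 = 1)
E(C, B) = 6 - B*C (E(C, B) = 6 - C*B = 6 - B*C)
Z(S) = -6*S (Z(S) = S*(-6) = -6*S)
-111*Z(E(P(3, 0), -1)) = -(-666)*(6 - 1*(-1)*1) = -(-666)*(6 + 1) = -(-666)*7 = -111*(-42) = 4662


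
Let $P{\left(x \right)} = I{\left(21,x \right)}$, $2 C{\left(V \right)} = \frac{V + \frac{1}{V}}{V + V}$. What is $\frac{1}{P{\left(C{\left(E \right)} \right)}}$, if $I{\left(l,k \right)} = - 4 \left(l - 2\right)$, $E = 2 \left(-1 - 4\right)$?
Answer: $- \frac{1}{76} \approx -0.013158$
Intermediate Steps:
$E = -10$ ($E = 2 \left(-5\right) = -10$)
$C{\left(V \right)} = \frac{V + \frac{1}{V}}{4 V}$ ($C{\left(V \right)} = \frac{\left(V + \frac{1}{V}\right) \frac{1}{V + V}}{2} = \frac{\left(V + \frac{1}{V}\right) \frac{1}{2 V}}{2} = \frac{\frac{1}{2} \frac{1}{V} \left(V + \frac{1}{V}\right)}{2} = \frac{V + \frac{1}{V}}{4 V}$)
$I{\left(l,k \right)} = 8 - 4 l$ ($I{\left(l,k \right)} = - 4 \left(-2 + l\right) = 8 - 4 l$)
$P{\left(x \right)} = -76$ ($P{\left(x \right)} = 8 - 84 = -76$)
$\frac{1}{P{\left(C{\left(E \right)} \right)}} = \frac{1}{-76} = - \frac{1}{76}$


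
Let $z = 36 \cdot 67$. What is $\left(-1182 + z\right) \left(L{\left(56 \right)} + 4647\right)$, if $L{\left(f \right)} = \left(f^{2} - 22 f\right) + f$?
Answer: $8126610$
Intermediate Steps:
$z = 2412$
$L{\left(f \right)} = f^{2} - 21 f$
$\left(-1182 + z\right) \left(L{\left(56 \right)} + 4647\right) = \left(-1182 + 2412\right) \left(56 \left(-21 + 56\right) + 4647\right) = 1230 \left(56 \cdot 35 + 4647\right) = 1230 \left(1960 + 4647\right) = 1230 \cdot 6607 = 8126610$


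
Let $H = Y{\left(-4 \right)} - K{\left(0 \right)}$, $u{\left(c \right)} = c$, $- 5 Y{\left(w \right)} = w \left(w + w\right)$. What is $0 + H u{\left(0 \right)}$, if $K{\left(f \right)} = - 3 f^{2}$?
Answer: $0$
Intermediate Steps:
$Y{\left(w \right)} = - \frac{2 w^{2}}{5}$ ($Y{\left(w \right)} = - \frac{w \left(w + w\right)}{5} = - \frac{w 2 w}{5} = - \frac{2 w^{2}}{5}$)
$H = - \frac{32}{5}$ ($H = - \frac{2 \left(-4\right)^{2}}{5} - - 3 \cdot 0^{2} = \left(- \frac{2}{5}\right) 16 - \left(-3\right) 0 = - \frac{32}{5} - 0 = - \frac{32}{5} + 0 = - \frac{32}{5} \approx -6.4$)
$0 + H u{\left(0 \right)} = 0 - 0 = 0 + 0 = 0$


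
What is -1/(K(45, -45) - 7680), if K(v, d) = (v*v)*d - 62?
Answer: 1/98867 ≈ 1.0115e-5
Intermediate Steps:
K(v, d) = -62 + d*v² (K(v, d) = v²*d - 62 = d*v² - 62 = -62 + d*v²)
-1/(K(45, -45) - 7680) = -1/((-62 - 45*45²) - 7680) = -1/((-62 - 45*2025) - 7680) = -1/((-62 - 91125) - 7680) = -1/(-91187 - 7680) = -1/(-98867) = -1*(-1/98867) = 1/98867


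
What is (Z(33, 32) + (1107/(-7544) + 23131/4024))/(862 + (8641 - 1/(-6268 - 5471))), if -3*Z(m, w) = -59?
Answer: 3431634479/1290588101542 ≈ 0.0026590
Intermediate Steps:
Z(m, w) = 59/3 (Z(m, w) = -1/3*(-59) = 59/3)
(Z(33, 32) + (1107/(-7544) + 23131/4024))/(862 + (8641 - 1/(-6268 - 5471))) = (59/3 + (1107/(-7544) + 23131/4024))/(862 + (8641 - 1/(-6268 - 5471))) = (59/3 + (1107*(-1/7544) + 23131*(1/4024)))/(862 + (8641 - 1/(-11739))) = (59/3 + (-27/184 + 23131/4024))/(862 + (8641 - 1*(-1/11739))) = (59/3 + 64804/11569)/(862 + (8641 + 1/11739)) = 876983/(34707*(862 + 101436700/11739)) = 876983/(34707*(111555718/11739)) = (876983/34707)*(11739/111555718) = 3431634479/1290588101542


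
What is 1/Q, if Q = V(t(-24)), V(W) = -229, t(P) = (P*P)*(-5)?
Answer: -1/229 ≈ -0.0043668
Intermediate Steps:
t(P) = -5*P**2 (t(P) = P**2*(-5) = -5*P**2)
Q = -229
1/Q = 1/(-229) = -1/229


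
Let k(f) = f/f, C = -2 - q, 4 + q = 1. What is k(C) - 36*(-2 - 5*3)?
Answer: 613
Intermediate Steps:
q = -3 (q = -4 + 1 = -3)
C = 1 (C = -2 - 1*(-3) = -2 + 3 = 1)
k(f) = 1
k(C) - 36*(-2 - 5*3) = 1 - 36*(-2 - 5*3) = 1 - 36*(-2 - 15) = 1 - 36*(-17) = 1 + 612 = 613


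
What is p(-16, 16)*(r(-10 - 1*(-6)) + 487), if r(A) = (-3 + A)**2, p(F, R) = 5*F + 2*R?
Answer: -25728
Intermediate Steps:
p(F, R) = 2*R + 5*F
p(-16, 16)*(r(-10 - 1*(-6)) + 487) = (2*16 + 5*(-16))*((-3 + (-10 - 1*(-6)))**2 + 487) = (32 - 80)*((-3 + (-10 + 6))**2 + 487) = -48*((-3 - 4)**2 + 487) = -48*((-7)**2 + 487) = -48*(49 + 487) = -48*536 = -25728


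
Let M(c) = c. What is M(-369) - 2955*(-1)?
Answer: 2586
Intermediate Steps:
M(-369) - 2955*(-1) = -369 - 2955*(-1) = -369 - 1*(-2955) = -369 + 2955 = 2586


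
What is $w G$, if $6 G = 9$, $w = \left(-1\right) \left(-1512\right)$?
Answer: $2268$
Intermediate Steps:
$w = 1512$
$G = \frac{3}{2}$ ($G = \frac{1}{6} \cdot 9 = \frac{3}{2} \approx 1.5$)
$w G = 1512 \cdot \frac{3}{2} = 2268$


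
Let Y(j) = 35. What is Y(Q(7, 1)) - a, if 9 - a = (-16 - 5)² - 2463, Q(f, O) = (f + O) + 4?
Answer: -1996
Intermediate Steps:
Q(f, O) = 4 + O + f (Q(f, O) = (O + f) + 4 = 4 + O + f)
a = 2031 (a = 9 - ((-16 - 5)² - 2463) = 9 - ((-21)² - 2463) = 9 - (441 - 2463) = 9 - 1*(-2022) = 9 + 2022 = 2031)
Y(Q(7, 1)) - a = 35 - 1*2031 = 35 - 2031 = -1996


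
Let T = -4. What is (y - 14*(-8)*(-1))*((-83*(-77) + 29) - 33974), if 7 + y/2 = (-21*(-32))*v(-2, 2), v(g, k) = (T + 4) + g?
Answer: 77536956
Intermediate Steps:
v(g, k) = g (v(g, k) = (-4 + 4) + g = 0 + g = g)
y = -2702 (y = -14 + 2*(-21*(-32)*(-2)) = -14 + 2*(672*(-2)) = -14 + 2*(-1344) = -14 - 2688 = -2702)
(y - 14*(-8)*(-1))*((-83*(-77) + 29) - 33974) = (-2702 - 14*(-8)*(-1))*((-83*(-77) + 29) - 33974) = (-2702 + 112*(-1))*((6391 + 29) - 33974) = (-2702 - 112)*(6420 - 33974) = -2814*(-27554) = 77536956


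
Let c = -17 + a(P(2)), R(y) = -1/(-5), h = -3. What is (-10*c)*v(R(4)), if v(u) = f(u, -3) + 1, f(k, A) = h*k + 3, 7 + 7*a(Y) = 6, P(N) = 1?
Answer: 4080/7 ≈ 582.86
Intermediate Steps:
R(y) = 1/5 (R(y) = -1*(-1/5) = 1/5)
a(Y) = -1/7 (a(Y) = -1 + (1/7)*6 = -1 + 6/7 = -1/7)
c = -120/7 (c = -17 - 1/7 = -120/7 ≈ -17.143)
f(k, A) = 3 - 3*k (f(k, A) = -3*k + 3 = 3 - 3*k)
v(u) = 4 - 3*u (v(u) = (3 - 3*u) + 1 = 4 - 3*u)
(-10*c)*v(R(4)) = (-10*(-120/7))*(4 - 3*1/5) = 1200*(4 - 3/5)/7 = (1200/7)*(17/5) = 4080/7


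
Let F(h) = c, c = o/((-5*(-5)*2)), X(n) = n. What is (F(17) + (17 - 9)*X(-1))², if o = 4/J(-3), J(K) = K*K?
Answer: 3232804/50625 ≈ 63.858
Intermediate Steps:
J(K) = K²
o = 4/9 (o = 4/((-3)²) = 4/9 ≈ 0.44444)
c = 2/225 (c = 4/(9*((-5*(-5)*2))) = 4/(9*((25*2))) = (4/9)/50 = (4/9)*(1/50) = 2/225 ≈ 0.0088889)
F(h) = 2/225
(F(17) + (17 - 9)*X(-1))² = (2/225 + (17 - 9)*(-1))² = (2/225 + 8*(-1))² = (2/225 - 8)² = (-1798/225)² = 3232804/50625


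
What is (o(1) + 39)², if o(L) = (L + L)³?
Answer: 2209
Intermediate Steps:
o(L) = 8*L³ (o(L) = (2*L)³ = 8*L³)
(o(1) + 39)² = (8*1³ + 39)² = (8*1 + 39)² = (8 + 39)² = 47² = 2209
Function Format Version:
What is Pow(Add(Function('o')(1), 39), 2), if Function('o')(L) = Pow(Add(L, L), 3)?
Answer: 2209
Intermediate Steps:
Function('o')(L) = Mul(8, Pow(L, 3)) (Function('o')(L) = Pow(Mul(2, L), 3) = Mul(8, Pow(L, 3)))
Pow(Add(Function('o')(1), 39), 2) = Pow(Add(Mul(8, Pow(1, 3)), 39), 2) = Pow(Add(Mul(8, 1), 39), 2) = Pow(Add(8, 39), 2) = Pow(47, 2) = 2209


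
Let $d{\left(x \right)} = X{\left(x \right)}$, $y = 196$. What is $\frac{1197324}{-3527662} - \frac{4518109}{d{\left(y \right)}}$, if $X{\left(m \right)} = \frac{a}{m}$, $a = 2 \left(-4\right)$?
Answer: $\frac{390489853866047}{3527662} \approx 1.1069 \cdot 10^{8}$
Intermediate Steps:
$a = -8$
$X{\left(m \right)} = - \frac{8}{m}$
$d{\left(x \right)} = - \frac{8}{x}$
$\frac{1197324}{-3527662} - \frac{4518109}{d{\left(y \right)}} = \frac{1197324}{-3527662} - \frac{4518109}{\left(-8\right) \frac{1}{196}} = 1197324 \left(- \frac{1}{3527662}\right) - \frac{4518109}{\left(-8\right) \frac{1}{196}} = - \frac{598662}{1763831} - \frac{4518109}{- \frac{2}{49}} = - \frac{598662}{1763831} - - \frac{221387341}{2} = - \frac{598662}{1763831} + \frac{221387341}{2} = \frac{390489853866047}{3527662}$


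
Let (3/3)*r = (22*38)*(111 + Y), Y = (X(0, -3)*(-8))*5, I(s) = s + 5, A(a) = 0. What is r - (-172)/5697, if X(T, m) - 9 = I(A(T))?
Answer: -2138448536/5697 ≈ -3.7536e+5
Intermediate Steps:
I(s) = 5 + s
X(T, m) = 14 (X(T, m) = 9 + (5 + 0) = 9 + 5 = 14)
Y = -560 (Y = (14*(-8))*5 = -112*5 = -560)
r = -375364 (r = (22*38)*(111 - 560) = 836*(-449) = -375364)
r - (-172)/5697 = -375364 - (-172)/5697 = -375364 - 1*(-172/5697) = -375364 + 172/5697 = -2138448536/5697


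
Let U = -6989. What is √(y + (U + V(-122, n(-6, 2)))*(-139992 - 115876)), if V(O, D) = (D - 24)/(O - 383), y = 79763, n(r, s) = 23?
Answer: √456071589142035/505 ≈ 42289.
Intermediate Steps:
V(O, D) = (-24 + D)/(-383 + O)
√(y + (U + V(-122, n(-6, 2)))*(-139992 - 115876)) = √(79763 + (-6989 + (-24 + 23)/(-383 - 122))*(-139992 - 115876)) = √(79763 + (-6989 - 1/(-505))*(-255868)) = √(79763 + (-6989 - 1/505*(-1))*(-255868)) = √(79763 + (-6989 + 1/505)*(-255868)) = √(79763 - 3529444/505*(-255868)) = √(79763 + 903071777392/505) = √(903112057707/505) = √456071589142035/505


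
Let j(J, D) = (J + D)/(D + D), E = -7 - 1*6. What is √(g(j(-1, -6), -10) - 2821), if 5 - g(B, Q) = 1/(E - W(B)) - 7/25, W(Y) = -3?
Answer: I*√281562/10 ≈ 53.062*I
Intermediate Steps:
E = -13 (E = -7 - 6 = -13)
j(J, D) = (D + J)/(2*D) (j(J, D) = (D + J)/((2*D)) = (D + J)*(1/(2*D)) = (D + J)/(2*D))
g(B, Q) = 269/50 (g(B, Q) = 5 - (1/(-13 - 1*(-3)) - 7/25) = 5 - (1/(-13 + 3) - 7*1/25) = 5 - (1/(-10) - 7/25) = 5 - (1*(-⅒) - 7/25) = 5 - (-⅒ - 7/25) = 5 - 1*(-19/50) = 5 + 19/50 = 269/50)
√(g(j(-1, -6), -10) - 2821) = √(269/50 - 2821) = √(-140781/50) = I*√281562/10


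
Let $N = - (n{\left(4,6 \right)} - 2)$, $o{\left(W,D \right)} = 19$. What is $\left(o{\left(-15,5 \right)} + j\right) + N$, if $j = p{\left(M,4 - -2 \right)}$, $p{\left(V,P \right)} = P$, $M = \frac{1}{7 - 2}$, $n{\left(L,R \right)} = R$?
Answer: $21$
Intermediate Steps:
$N = -4$ ($N = - (6 - 2) = \left(-1\right) 4 = -4$)
$M = \frac{1}{5} \approx 0.2$
$j = 6$ ($j = 4 - -2 = 4 + 2 = 6$)
$\left(o{\left(-15,5 \right)} + j\right) + N = \left(19 + 6\right) - 4 = 25 - 4 = 21$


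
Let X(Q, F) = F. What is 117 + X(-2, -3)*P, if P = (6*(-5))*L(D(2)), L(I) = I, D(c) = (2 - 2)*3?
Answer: 117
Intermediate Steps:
D(c) = 0 (D(c) = 0*3 = 0)
P = 0 (P = (6*(-5))*0 = -30*0 = 0)
117 + X(-2, -3)*P = 117 - 3*0 = 117 + 0 = 117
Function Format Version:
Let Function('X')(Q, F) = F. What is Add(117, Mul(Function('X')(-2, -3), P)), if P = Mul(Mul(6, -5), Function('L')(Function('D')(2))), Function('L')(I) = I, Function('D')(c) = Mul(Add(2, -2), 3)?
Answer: 117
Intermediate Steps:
Function('D')(c) = 0 (Function('D')(c) = Mul(0, 3) = 0)
P = 0 (P = Mul(Mul(6, -5), 0) = Mul(-30, 0) = 0)
Add(117, Mul(Function('X')(-2, -3), P)) = Add(117, Mul(-3, 0)) = Add(117, 0) = 117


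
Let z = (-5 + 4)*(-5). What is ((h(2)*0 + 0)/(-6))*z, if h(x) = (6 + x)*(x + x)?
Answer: 0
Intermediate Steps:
h(x) = 2*x*(6 + x) (h(x) = (6 + x)*(2*x) = 2*x*(6 + x))
z = 5 (z = -1*(-5) = 5)
((h(2)*0 + 0)/(-6))*z = (((2*2*(6 + 2))*0 + 0)/(-6))*5 = -((2*2*8)*0 + 0)/6*5 = -(32*0 + 0)/6*5 = -(0 + 0)/6*5 = -⅙*0*5 = 0*5 = 0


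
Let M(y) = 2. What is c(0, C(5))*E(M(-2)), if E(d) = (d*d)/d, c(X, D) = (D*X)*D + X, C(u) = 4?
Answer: 0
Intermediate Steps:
c(X, D) = X + X*D**2 (c(X, D) = X*D**2 + X = X + X*D**2)
E(d) = d (E(d) = d**2/d = d)
c(0, C(5))*E(M(-2)) = (0*(1 + 4**2))*2 = (0*(1 + 16))*2 = (0*17)*2 = 0*2 = 0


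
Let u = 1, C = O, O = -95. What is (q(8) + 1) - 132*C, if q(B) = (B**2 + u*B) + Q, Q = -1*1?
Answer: 12612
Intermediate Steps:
C = -95
Q = -1
q(B) = -1 + B + B**2 (q(B) = (B**2 + 1*B) - 1 = (B**2 + B) - 1 = (B + B**2) - 1 = -1 + B + B**2)
(q(8) + 1) - 132*C = ((-1 + 8 + 8**2) + 1) - 132*(-95) = ((-1 + 8 + 64) + 1) + 12540 = (71 + 1) + 12540 = 72 + 12540 = 12612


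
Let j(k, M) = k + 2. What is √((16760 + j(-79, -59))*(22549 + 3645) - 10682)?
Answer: 2*√109245955 ≈ 20904.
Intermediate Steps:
j(k, M) = 2 + k
√((16760 + j(-79, -59))*(22549 + 3645) - 10682) = √((16760 + (2 - 79))*(22549 + 3645) - 10682) = √((16760 - 77)*26194 - 10682) = √(16683*26194 - 10682) = √(436994502 - 10682) = √436983820 = 2*√109245955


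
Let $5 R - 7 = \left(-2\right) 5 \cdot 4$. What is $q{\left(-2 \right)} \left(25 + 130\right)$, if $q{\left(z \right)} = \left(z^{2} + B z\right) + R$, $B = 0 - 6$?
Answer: $1457$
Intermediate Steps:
$R = - \frac{33}{5}$ ($R = \frac{7}{5} + \frac{\left(-2\right) 5 \cdot 4}{5} = \frac{7}{5} + \frac{\left(-10\right) 4}{5} = \frac{7}{5} + \frac{1}{5} \left(-40\right) = \frac{7}{5} - 8 = - \frac{33}{5} \approx -6.6$)
$B = -6$ ($B = 0 - 6 = -6$)
$q{\left(z \right)} = - \frac{33}{5} + z^{2} - 6 z$ ($q{\left(z \right)} = \left(z^{2} - 6 z\right) - \frac{33}{5} = - \frac{33}{5} + z^{2} - 6 z$)
$q{\left(-2 \right)} \left(25 + 130\right) = \left(- \frac{33}{5} + \left(-2\right)^{2} - -12\right) \left(25 + 130\right) = \left(- \frac{33}{5} + 4 + 12\right) 155 = \frac{47}{5} \cdot 155 = 1457$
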